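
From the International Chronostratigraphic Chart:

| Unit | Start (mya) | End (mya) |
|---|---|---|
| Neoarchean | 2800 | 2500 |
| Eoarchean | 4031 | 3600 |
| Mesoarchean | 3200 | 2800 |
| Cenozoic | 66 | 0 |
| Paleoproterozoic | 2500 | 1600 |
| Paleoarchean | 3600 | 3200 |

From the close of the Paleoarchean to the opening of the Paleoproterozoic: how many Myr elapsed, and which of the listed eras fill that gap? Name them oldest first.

700 million years; Mesoarchean, Neoarchean

End of Paleoarchean = 3200 Ma; start of Paleoproterozoic = 2500 Ma.
Gap = 3200 − 2500 = 700 Myr.
Eras wholly inside 3200–2500 Ma: Mesoarchean (3200–2800), Neoarchean (2800–2500).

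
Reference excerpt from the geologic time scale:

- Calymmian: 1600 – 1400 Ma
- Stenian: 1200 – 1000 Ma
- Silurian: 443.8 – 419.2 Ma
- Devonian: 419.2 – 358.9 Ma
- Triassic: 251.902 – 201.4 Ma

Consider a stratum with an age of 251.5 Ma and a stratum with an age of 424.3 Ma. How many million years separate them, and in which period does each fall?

Elapsed time: 424.3 − 251.5 = 172.8 Myr.
251.5 Ma lies within 251.902–201.4 Ma: Triassic.
424.3 Ma lies within 443.8–419.2 Ma: Silurian.

172.8 million years apart; the first in the Triassic, the second in the Silurian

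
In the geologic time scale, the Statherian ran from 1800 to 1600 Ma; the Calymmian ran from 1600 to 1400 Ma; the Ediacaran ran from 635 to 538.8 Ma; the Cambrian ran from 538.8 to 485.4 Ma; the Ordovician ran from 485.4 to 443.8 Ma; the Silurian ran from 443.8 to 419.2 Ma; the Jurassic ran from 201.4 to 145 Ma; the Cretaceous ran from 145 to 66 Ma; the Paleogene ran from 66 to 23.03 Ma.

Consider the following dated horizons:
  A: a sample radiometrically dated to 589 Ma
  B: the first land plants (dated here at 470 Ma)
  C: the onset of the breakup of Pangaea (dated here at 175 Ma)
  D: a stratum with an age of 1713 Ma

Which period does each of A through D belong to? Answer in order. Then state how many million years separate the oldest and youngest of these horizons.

A: 589 Ma lies in 635–538.8 Ma, so Ediacaran.
B: 470 Ma lies in 485.4–443.8 Ma, so Ordovician.
C: 175 Ma lies in 201.4–145 Ma, so Jurassic.
D: 1713 Ma lies in 1800–1600 Ma, so Statherian.
Oldest = 1713 Ma, youngest = 175 Ma → span 1538 Myr.

A — Ediacaran; B — Ordovician; C — Jurassic; D — Statherian; span 1538 million years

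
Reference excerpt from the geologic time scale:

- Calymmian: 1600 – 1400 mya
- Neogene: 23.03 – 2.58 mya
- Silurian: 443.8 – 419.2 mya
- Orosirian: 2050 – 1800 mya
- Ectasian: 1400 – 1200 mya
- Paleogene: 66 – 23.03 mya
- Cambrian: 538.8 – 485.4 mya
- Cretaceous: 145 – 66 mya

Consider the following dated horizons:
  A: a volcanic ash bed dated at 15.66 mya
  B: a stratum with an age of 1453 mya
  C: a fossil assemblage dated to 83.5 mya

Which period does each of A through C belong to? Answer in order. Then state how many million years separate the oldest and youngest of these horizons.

Match each age against the start–end ranges in the excerpt: A = 15.66 Ma → Neogene (23.03–2.58); B = 1453 Ma → Calymmian (1600–1400); C = 83.5 Ma → Cretaceous (145–66).
The largest age is 1453 Ma and the smallest is 15.66 Ma; their difference is 1437.34 Myr.

A — Neogene; B — Calymmian; C — Cretaceous; span 1437.34 million years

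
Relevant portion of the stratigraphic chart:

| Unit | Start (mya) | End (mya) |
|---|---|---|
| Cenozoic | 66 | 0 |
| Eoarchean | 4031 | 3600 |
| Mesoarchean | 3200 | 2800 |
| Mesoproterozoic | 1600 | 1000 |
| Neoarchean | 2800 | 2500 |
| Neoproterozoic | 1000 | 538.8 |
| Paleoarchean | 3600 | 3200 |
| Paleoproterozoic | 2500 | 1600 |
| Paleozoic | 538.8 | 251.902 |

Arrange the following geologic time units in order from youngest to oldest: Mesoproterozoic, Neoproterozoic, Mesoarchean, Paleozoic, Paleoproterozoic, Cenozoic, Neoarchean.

Cenozoic, then Paleozoic, then Neoproterozoic, then Mesoproterozoic, then Paleoproterozoic, then Neoarchean, then Mesoarchean

Read off each span (Ma): Mesoproterozoic 1600–1000; Neoproterozoic 1000–538.8; Mesoarchean 3200–2800; Paleozoic 538.8–251.902; Paleoproterozoic 2500–1600; Cenozoic 66–0; Neoarchean 2800–2500.
Larger Ma is older, so oldest→youngest is Mesoarchean, Neoarchean, Paleoproterozoic, Mesoproterozoic, Neoproterozoic, Paleozoic, Cenozoic; reverse it for youngest→oldest.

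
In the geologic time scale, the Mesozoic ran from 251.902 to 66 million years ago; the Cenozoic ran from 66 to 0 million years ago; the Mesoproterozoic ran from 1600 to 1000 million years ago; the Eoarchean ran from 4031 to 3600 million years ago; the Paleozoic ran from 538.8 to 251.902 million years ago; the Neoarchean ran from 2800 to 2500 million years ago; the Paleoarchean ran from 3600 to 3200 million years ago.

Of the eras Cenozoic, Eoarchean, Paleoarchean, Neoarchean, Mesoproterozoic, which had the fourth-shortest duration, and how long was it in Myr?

Eoarchean, 431 million years

Start − end for each: Cenozoic 66 − 0 = 66; Eoarchean 4031 − 3600 = 431; Paleoarchean 3600 − 3200 = 400; Neoarchean 2800 − 2500 = 300; Mesoproterozoic 1600 − 1000 = 600.
Ranking these from shortest: Cenozoic < Neoarchean < Paleoarchean < Eoarchean < Mesoproterozoic.
Position 4 in that ranking is Eoarchean, which lasted 431 Myr.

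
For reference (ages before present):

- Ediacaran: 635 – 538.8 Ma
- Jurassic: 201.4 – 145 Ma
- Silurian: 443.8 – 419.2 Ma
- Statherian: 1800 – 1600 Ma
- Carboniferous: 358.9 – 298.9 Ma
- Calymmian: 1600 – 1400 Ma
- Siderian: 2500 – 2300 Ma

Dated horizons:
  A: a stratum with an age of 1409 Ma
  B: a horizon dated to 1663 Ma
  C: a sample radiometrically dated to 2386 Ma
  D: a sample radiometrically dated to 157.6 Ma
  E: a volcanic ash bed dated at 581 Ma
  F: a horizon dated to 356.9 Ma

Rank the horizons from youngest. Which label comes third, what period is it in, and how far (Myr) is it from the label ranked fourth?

E, in the Ediacaran; 828 million years to A

Sorted youngest-first by Ma: D (157.6), F (356.9), E (581), A (1409), B (1663), C (2386).
The third youngest is E at 581 Ma, which lies in 635–538.8 Ma: the Ediacaran.
The fourth youngest is A at 1409 Ma; separation = |581 − 1409| = 828 Myr.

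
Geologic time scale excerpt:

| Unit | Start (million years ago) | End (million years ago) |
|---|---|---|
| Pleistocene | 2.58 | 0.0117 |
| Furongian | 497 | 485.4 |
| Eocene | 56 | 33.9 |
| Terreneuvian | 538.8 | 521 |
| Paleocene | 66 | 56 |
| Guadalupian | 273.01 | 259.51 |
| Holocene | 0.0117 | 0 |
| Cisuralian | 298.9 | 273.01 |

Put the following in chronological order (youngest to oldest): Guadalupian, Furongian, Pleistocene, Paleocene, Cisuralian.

Sorting by start age (ascending Ma, since larger Ma = older): Pleistocene began 2.58, Paleocene began 66, Guadalupian began 273.01, Cisuralian began 298.9, Furongian began 497.

Pleistocene, then Paleocene, then Guadalupian, then Cisuralian, then Furongian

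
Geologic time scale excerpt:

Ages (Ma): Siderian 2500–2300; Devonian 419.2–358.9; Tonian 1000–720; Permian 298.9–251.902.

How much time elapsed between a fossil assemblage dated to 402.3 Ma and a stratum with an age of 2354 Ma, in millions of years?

1951.7 million years

2354 − 402.3 = 1951.7 million years.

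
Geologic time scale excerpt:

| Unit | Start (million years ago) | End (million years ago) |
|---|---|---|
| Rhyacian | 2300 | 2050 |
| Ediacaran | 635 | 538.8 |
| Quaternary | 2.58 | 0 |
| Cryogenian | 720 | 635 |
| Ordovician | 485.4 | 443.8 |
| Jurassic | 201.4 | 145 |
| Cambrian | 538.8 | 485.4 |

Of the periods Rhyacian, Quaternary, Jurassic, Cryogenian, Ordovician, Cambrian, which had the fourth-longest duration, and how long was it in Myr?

Cambrian, 53.4 million years

Durations: Rhyacian 250; Quaternary 2.58; Jurassic 56.4; Cryogenian 85; Ordovician 41.6; Cambrian 53.4 Myr.
Sorted longest-first: Rhyacian (250), Cryogenian (85), Jurassic (56.4), Cambrian (53.4), Ordovician (41.6), Quaternary (2.58).
The fourth longest is Cambrian at 53.4 Myr.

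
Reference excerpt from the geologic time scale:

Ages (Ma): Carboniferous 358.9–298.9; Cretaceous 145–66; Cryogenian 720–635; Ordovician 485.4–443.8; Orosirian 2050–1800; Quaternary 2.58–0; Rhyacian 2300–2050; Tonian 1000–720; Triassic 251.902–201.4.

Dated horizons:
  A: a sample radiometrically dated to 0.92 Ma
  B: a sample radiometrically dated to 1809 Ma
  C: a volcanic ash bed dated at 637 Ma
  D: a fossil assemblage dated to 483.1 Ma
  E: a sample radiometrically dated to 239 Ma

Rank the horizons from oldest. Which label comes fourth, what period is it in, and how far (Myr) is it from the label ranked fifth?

E, in the Triassic; 238.08 million years to A

Sorted oldest-first by Ma: B (1809), C (637), D (483.1), E (239), A (0.92).
The fourth oldest is E at 239 Ma, which lies in 251.902–201.4 Ma: the Triassic.
The fifth oldest is A at 0.92 Ma; separation = |239 − 0.92| = 238.08 Myr.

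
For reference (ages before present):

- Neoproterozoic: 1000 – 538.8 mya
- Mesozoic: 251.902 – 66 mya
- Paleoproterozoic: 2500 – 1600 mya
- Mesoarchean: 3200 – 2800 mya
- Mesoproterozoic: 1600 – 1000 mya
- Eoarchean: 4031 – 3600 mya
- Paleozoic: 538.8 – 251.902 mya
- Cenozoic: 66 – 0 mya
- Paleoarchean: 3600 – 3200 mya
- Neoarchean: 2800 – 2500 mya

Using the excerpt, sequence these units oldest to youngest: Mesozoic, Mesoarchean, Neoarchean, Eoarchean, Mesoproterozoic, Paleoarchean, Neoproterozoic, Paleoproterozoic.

Eoarchean, Paleoarchean, Mesoarchean, Neoarchean, Paleoproterozoic, Mesoproterozoic, Neoproterozoic, Mesozoic

Read off each span (Ma): Mesozoic 251.902–66; Mesoarchean 3200–2800; Neoarchean 2800–2500; Eoarchean 4031–3600; Mesoproterozoic 1600–1000; Paleoarchean 3600–3200; Neoproterozoic 1000–538.8; Paleoproterozoic 2500–1600.
Larger Ma is older, so oldest→youngest is Eoarchean, Paleoarchean, Mesoarchean, Neoarchean, Paleoproterozoic, Mesoproterozoic, Neoproterozoic, Mesozoic.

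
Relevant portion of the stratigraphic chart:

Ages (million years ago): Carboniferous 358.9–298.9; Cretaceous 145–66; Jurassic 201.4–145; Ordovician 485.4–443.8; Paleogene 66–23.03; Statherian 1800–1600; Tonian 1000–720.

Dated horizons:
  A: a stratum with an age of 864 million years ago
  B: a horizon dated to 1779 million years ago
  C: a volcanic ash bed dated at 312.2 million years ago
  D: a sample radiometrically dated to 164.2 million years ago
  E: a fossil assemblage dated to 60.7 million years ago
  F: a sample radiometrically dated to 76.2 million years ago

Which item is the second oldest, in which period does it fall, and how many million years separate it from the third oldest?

Sorted oldest-first by Ma: B (1779), A (864), C (312.2), D (164.2), F (76.2), E (60.7).
The second oldest is A at 864 Ma, which lies in 1000–720 Ma: the Tonian.
The third oldest is C at 312.2 Ma; separation = |864 − 312.2| = 551.8 Myr.

A, in the Tonian; 551.8 million years to C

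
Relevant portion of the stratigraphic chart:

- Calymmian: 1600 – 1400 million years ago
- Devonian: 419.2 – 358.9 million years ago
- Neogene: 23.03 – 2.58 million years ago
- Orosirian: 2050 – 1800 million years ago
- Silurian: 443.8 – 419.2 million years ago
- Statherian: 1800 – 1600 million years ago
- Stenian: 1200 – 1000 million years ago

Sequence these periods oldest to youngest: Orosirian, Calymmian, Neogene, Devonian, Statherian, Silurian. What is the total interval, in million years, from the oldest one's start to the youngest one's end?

Orosirian, Statherian, Calymmian, Silurian, Devonian, Neogene; total span 2047.42 Myr

From the excerpt: Orosirian 2050–1800; Calymmian 1600–1400; Neogene 23.03–2.58; Devonian 419.2–358.9; Statherian 1800–1600; Silurian 443.8–419.2 (Ma).
Larger Ma is earlier, so the oldest is Orosirian and the youngest is Neogene; oldest to youngest: Orosirian, Statherian, Calymmian, Silurian, Devonian, Neogene.
Oldest start 2050 minus youngest end 2.58 gives 2047.42 Myr overall.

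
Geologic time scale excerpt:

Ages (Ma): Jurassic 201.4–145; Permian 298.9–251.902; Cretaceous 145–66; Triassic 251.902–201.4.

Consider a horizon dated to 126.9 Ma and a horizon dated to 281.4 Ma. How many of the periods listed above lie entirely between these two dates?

The older date is 281.4 Ma and the younger is 126.9 Ma.
Periods with start < 281.4 and end > 126.9 Ma: Triassic (251.902–201.4), Jurassic (201.4–145).
That is 2 complete periods.

2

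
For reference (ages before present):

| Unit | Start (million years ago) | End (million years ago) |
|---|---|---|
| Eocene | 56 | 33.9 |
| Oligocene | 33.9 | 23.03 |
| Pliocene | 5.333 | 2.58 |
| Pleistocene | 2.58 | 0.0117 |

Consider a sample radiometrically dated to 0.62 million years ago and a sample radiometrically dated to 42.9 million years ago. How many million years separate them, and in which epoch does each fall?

42.28 million years apart; the first in the Pleistocene, the second in the Eocene

Elapsed time: 42.9 − 0.62 = 42.28 Myr.
0.62 Ma lies within 2.58–0.0117 Ma: Pleistocene.
42.9 Ma lies within 56–33.9 Ma: Eocene.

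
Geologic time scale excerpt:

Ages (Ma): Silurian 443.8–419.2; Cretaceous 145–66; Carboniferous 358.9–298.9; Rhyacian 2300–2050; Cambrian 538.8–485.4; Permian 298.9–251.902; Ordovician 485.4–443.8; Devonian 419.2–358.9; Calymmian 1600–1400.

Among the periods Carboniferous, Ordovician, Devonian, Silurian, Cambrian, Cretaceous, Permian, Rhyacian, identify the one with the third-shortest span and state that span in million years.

Permian, 46.998 million years

Durations: Carboniferous 60; Ordovician 41.6; Devonian 60.3; Silurian 24.6; Cambrian 53.4; Cretaceous 79; Permian 46.998; Rhyacian 250 Myr.
Sorted shortest-first: Silurian (24.6), Ordovician (41.6), Permian (46.998), Cambrian (53.4), Carboniferous (60), Devonian (60.3), Cretaceous (79), Rhyacian (250).
The third shortest is Permian at 46.998 Myr.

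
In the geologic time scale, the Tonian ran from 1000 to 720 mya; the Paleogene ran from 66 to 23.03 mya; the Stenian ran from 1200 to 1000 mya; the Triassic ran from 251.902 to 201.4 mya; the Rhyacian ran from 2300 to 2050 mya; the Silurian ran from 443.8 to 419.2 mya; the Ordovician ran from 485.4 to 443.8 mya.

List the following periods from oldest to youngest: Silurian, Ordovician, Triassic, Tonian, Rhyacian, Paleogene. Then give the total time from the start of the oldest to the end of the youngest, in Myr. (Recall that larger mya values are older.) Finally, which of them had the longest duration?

Rhyacian, Tonian, Ordovician, Silurian, Triassic, Paleogene; total span 2276.97 Myr; longest is Tonian

Start ages (Ma): Rhyacian 2300, Tonian 1000, Ordovician 485.4, Silurian 443.8, Triassic 251.902, Paleogene 66.
Ordered oldest to youngest: Rhyacian, Tonian, Ordovician, Silurian, Triassic, Paleogene.
Span = 2300 − 23.03 = 2276.97 Myr.
Durations: Paleogene 42.97, Ordovician 41.6, Tonian 280, Silurian 24.6, Triassic 50.502, Rhyacian 250 → longest is Tonian (280 Myr).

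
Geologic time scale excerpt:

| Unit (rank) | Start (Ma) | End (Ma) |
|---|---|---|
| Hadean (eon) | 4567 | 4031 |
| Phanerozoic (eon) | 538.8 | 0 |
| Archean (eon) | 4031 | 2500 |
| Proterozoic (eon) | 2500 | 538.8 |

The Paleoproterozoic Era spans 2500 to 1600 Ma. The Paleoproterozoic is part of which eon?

The Paleoproterozoic (2500–1600 Ma) lies entirely within 2500–538.8 Ma, the Proterozoic Eon.

Proterozoic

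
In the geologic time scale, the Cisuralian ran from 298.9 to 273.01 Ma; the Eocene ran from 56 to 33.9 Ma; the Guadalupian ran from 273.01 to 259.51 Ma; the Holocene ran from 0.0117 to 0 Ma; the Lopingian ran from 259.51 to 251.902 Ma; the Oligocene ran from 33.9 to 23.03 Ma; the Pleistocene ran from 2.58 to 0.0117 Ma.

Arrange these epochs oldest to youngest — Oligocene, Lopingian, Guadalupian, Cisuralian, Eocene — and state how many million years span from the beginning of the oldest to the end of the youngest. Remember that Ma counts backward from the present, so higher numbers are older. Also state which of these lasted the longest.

From the excerpt: Oligocene 33.9–23.03; Lopingian 259.51–251.902; Guadalupian 273.01–259.51; Cisuralian 298.9–273.01; Eocene 56–33.9 (Ma).
Larger Ma is earlier, so the oldest is Cisuralian and the youngest is Oligocene; oldest to youngest: Cisuralian, Guadalupian, Lopingian, Eocene, Oligocene.
Oldest start 298.9 minus youngest end 23.03 gives 275.87 Myr overall.
Individual lengths (start − end): Eocene 22.1; Cisuralian 25.89; Guadalupian 13.5; Lopingian 7.608; Oligocene 10.87. The largest is Cisuralian at 25.89 Myr.

Cisuralian, Guadalupian, Lopingian, Eocene, Oligocene; total span 275.87 Myr; longest is Cisuralian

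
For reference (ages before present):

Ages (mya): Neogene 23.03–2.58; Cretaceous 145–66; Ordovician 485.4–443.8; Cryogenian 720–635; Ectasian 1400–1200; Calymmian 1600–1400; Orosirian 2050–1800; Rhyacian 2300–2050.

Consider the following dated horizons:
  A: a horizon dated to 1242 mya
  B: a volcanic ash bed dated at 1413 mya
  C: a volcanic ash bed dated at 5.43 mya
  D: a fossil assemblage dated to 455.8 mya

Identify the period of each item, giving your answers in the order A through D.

Match each age against the start–end ranges in the excerpt: A = 1242 Ma → Ectasian (1400–1200); B = 1413 Ma → Calymmian (1600–1400); C = 5.43 Ma → Neogene (23.03–2.58); D = 455.8 Ma → Ordovician (485.4–443.8).

A — Ectasian; B — Calymmian; C — Neogene; D — Ordovician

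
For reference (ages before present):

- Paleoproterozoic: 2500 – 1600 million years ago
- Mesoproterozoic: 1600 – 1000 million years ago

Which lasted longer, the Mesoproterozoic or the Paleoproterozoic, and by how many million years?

Paleoproterozoic, by 300 million years

Mesoproterozoic: 1600 − 1000 = 600 Myr.
Paleoproterozoic: 2500 − 1600 = 900 Myr.
Difference: 900 − 600 = 300 Myr, so the Paleoproterozoic was longer.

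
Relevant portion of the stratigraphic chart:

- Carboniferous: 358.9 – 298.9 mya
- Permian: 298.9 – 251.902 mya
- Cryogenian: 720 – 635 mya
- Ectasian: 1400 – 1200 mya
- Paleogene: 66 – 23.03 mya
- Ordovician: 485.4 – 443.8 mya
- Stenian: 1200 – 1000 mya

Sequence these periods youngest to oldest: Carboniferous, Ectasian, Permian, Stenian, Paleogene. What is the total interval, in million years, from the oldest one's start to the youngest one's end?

Paleogene → Permian → Carboniferous → Stenian → Ectasian; total span 1376.97 Myr

Start ages (Ma): Ectasian 1400, Stenian 1200, Carboniferous 358.9, Permian 298.9, Paleogene 66.
Ordered youngest to oldest: Paleogene, Permian, Carboniferous, Stenian, Ectasian.
Span = 1400 − 23.03 = 1376.97 Myr.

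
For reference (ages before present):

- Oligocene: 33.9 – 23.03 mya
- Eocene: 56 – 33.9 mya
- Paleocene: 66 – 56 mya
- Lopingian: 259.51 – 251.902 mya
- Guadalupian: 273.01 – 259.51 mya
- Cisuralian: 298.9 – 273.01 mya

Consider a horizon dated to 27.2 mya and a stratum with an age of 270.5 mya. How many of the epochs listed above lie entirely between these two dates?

3

270.5 Ma sits inside the Guadalupian (273.01–259.51) and 27.2 Ma inside the Oligocene (33.9–23.03); neither of those is wholly between the two dates.
The listed epochs lying completely between them are Lopingian, Paleocene, Eocene — 3 in all.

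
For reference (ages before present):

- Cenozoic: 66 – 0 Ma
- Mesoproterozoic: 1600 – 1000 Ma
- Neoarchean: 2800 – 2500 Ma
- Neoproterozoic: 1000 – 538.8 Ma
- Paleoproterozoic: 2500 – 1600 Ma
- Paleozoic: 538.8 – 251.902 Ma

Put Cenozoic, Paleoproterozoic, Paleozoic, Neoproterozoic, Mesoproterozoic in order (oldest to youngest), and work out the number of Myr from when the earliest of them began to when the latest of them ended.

Paleoproterozoic, Mesoproterozoic, Neoproterozoic, Paleozoic, Cenozoic; total span 2500 Myr

From the excerpt: Cenozoic 66–0; Paleoproterozoic 2500–1600; Paleozoic 538.8–251.902; Neoproterozoic 1000–538.8; Mesoproterozoic 1600–1000 (Ma).
Larger Ma is earlier, so the oldest is Paleoproterozoic and the youngest is Cenozoic; oldest to youngest: Paleoproterozoic, Mesoproterozoic, Neoproterozoic, Paleozoic, Cenozoic.
Oldest start 2500 minus youngest end 0 gives 2500 Myr overall.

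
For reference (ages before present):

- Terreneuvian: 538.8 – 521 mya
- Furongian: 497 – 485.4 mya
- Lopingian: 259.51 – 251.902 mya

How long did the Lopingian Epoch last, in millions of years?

259.51 − 251.902 = 7.608 million years.

7.608 million years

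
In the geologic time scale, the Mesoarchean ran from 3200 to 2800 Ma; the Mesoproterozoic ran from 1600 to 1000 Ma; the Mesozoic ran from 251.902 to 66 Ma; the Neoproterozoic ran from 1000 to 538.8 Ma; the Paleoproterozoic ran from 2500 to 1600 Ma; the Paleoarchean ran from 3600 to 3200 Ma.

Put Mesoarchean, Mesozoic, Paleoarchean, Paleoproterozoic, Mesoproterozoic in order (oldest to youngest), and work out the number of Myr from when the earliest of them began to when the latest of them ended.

Start ages (Ma): Paleoarchean 3600, Mesoarchean 3200, Paleoproterozoic 2500, Mesoproterozoic 1600, Mesozoic 251.902.
Ordered oldest to youngest: Paleoarchean, Mesoarchean, Paleoproterozoic, Mesoproterozoic, Mesozoic.
Span = 3600 − 66 = 3534 Myr.

Paleoarchean, Mesoarchean, Paleoproterozoic, Mesoproterozoic, Mesozoic; total span 3534 Myr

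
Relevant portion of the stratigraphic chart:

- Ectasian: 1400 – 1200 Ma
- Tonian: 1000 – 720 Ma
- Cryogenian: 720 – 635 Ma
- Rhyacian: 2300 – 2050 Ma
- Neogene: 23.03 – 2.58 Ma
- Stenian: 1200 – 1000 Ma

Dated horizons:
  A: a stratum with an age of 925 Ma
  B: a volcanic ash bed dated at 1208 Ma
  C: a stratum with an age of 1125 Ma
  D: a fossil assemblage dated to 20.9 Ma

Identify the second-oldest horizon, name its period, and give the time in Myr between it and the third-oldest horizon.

C, in the Stenian; 200 million years to A

Sorted oldest-first by Ma: B (1208), C (1125), A (925), D (20.9).
The second oldest is C at 1125 Ma, which lies in 1200–1000 Ma: the Stenian.
The third oldest is A at 925 Ma; separation = |1125 − 925| = 200 Myr.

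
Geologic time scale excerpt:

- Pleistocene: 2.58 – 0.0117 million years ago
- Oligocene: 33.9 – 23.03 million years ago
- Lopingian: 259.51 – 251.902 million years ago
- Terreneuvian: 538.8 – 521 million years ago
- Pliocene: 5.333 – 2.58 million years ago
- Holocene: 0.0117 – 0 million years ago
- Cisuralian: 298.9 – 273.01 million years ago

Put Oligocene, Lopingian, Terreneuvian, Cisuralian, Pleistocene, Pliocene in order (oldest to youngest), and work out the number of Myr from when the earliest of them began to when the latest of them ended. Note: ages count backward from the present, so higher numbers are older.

From the excerpt: Oligocene 33.9–23.03; Lopingian 259.51–251.902; Terreneuvian 538.8–521; Cisuralian 298.9–273.01; Pleistocene 2.58–0.0117; Pliocene 5.333–2.58 (Ma).
Larger Ma is earlier, so the oldest is Terreneuvian and the youngest is Pleistocene; oldest to youngest: Terreneuvian, Cisuralian, Lopingian, Oligocene, Pliocene, Pleistocene.
Oldest start 538.8 minus youngest end 0.0117 gives 538.7883 Myr overall.

Terreneuvian → Cisuralian → Lopingian → Oligocene → Pliocene → Pleistocene; total span 538.7883 Myr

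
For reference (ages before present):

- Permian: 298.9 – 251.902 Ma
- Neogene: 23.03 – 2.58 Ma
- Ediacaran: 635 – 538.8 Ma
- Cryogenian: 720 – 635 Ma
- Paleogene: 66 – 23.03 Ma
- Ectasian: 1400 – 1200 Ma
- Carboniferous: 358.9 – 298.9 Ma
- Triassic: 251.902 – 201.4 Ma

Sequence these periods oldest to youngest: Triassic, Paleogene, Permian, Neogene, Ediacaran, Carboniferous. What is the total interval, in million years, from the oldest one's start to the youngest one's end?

Ediacaran, Carboniferous, Permian, Triassic, Paleogene, Neogene; total span 632.42 Myr

From the excerpt: Triassic 251.902–201.4; Paleogene 66–23.03; Permian 298.9–251.902; Neogene 23.03–2.58; Ediacaran 635–538.8; Carboniferous 358.9–298.9 (Ma).
Larger Ma is earlier, so the oldest is Ediacaran and the youngest is Neogene; oldest to youngest: Ediacaran, Carboniferous, Permian, Triassic, Paleogene, Neogene.
Oldest start 635 minus youngest end 2.58 gives 632.42 Myr overall.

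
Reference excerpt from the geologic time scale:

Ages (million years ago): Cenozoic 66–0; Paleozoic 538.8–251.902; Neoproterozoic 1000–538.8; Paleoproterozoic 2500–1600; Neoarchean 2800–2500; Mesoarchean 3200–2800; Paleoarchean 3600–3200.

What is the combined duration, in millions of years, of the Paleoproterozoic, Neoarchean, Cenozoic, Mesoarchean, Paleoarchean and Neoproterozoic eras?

2527.2 million years

Each duration: Paleoproterozoic = 900; Neoarchean = 300; Cenozoic = 66; Mesoarchean = 400; Paleoarchean = 400; Neoproterozoic = 461.2.
Sum: 900 + 300 + 66 + 400 + 400 + 461.2 = 2527.2 Myr.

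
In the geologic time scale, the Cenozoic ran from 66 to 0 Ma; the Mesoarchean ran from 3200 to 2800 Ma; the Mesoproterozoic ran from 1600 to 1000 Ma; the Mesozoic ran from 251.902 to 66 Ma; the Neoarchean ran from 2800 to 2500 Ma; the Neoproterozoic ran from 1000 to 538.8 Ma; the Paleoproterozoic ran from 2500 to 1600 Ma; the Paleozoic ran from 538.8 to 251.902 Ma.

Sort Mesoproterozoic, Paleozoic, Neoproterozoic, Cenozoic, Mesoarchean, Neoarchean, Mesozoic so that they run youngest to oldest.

The oldest of these is Mesoarchean (starts 3200 Ma) and the youngest is Cenozoic (ends 0 Ma).
In between, by decreasing start age: Neoarchean (2800), Mesoproterozoic (1600), Neoproterozoic (1000), Paleozoic (538.8), Mesozoic (251.902).
Listing youngest first means reversing that sequence.

Cenozoic, Mesozoic, Paleozoic, Neoproterozoic, Mesoproterozoic, Neoarchean, Mesoarchean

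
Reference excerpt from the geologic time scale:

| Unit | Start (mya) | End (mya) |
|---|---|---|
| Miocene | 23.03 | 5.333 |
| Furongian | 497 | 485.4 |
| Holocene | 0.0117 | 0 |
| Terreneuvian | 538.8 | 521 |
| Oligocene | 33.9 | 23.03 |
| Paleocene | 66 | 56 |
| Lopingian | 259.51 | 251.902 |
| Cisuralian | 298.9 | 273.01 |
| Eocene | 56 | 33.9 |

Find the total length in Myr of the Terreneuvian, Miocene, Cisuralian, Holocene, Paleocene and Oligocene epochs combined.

Each duration: Terreneuvian = 17.8; Miocene = 17.697; Cisuralian = 25.89; Holocene = 0.0117; Paleocene = 10; Oligocene = 10.87.
Sum: 17.8 + 17.697 + 25.89 + 0.0117 + 10 + 10.87 = 82.2687 Myr.

82.2687 million years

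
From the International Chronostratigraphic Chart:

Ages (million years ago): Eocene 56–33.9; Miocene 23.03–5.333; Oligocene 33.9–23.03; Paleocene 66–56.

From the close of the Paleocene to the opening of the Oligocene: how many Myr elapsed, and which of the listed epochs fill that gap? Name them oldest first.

22.1 million years; Eocene

End of Paleocene = 56 Ma; start of Oligocene = 33.9 Ma.
Gap = 56 − 33.9 = 22.1 Myr.
Epochs wholly inside 56–33.9 Ma: Eocene (56–33.9).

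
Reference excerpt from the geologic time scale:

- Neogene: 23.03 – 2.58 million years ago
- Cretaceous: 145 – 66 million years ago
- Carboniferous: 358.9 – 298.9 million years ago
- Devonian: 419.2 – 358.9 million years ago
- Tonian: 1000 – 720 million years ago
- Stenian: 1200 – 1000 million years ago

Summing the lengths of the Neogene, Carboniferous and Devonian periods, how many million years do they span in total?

Each duration: Neogene = 20.45; Carboniferous = 60; Devonian = 60.3.
Sum: 20.45 + 60 + 60.3 = 140.75 Myr.

140.75 million years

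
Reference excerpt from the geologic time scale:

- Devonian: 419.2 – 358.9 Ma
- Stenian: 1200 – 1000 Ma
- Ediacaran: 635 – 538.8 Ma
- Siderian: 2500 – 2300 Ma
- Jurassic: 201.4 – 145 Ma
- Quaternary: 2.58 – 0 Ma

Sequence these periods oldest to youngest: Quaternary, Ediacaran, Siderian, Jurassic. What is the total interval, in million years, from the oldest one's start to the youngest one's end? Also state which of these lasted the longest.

From the excerpt: Quaternary 2.58–0; Ediacaran 635–538.8; Siderian 2500–2300; Jurassic 201.4–145 (Ma).
Larger Ma is earlier, so the oldest is Siderian and the youngest is Quaternary; oldest to youngest: Siderian, Ediacaran, Jurassic, Quaternary.
Oldest start 2500 minus youngest end 0 gives 2500 Myr overall.
Individual lengths (start − end): Quaternary 2.58; Siderian 200; Jurassic 56.4; Ediacaran 96.2. The largest is Siderian at 200 Myr.

Siderian, Ediacaran, Jurassic, Quaternary; total span 2500 Myr; longest is Siderian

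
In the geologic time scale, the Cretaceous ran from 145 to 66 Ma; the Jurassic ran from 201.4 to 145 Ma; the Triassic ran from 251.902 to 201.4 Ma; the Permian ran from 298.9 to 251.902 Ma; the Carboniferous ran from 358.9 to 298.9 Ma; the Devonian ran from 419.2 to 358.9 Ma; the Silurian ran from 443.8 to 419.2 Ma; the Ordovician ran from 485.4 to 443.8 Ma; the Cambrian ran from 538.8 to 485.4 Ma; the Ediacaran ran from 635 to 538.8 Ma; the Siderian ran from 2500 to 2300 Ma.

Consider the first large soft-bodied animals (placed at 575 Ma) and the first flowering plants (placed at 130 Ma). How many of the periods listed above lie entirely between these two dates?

8

The older date is 575 Ma and the younger is 130 Ma.
Periods with start < 575 and end > 130 Ma: Cambrian (538.8–485.4), Ordovician (485.4–443.8), Silurian (443.8–419.2), Devonian (419.2–358.9), Carboniferous (358.9–298.9), Permian (298.9–251.902), Triassic (251.902–201.4), Jurassic (201.4–145).
That is 8 complete periods.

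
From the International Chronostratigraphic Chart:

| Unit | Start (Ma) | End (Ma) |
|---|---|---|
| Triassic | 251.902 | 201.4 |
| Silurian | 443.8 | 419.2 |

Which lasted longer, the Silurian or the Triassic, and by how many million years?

Silurian: 443.8 − 419.2 = 24.6 Myr.
Triassic: 251.902 − 201.4 = 50.502 Myr.
Difference: 50.502 − 24.6 = 25.902 Myr, so the Triassic was longer.

Triassic, by 25.902 million years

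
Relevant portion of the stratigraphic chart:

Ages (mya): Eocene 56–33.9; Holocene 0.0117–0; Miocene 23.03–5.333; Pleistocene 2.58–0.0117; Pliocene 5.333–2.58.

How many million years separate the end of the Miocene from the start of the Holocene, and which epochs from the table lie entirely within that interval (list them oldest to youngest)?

5.3213 million years; Pliocene, Pleistocene

End of Miocene = 5.333 Ma; start of Holocene = 0.0117 Ma.
Gap = 5.333 − 0.0117 = 5.3213 Myr.
Epochs wholly inside 5.333–0.0117 Ma: Pliocene (5.333–2.58), Pleistocene (2.58–0.0117).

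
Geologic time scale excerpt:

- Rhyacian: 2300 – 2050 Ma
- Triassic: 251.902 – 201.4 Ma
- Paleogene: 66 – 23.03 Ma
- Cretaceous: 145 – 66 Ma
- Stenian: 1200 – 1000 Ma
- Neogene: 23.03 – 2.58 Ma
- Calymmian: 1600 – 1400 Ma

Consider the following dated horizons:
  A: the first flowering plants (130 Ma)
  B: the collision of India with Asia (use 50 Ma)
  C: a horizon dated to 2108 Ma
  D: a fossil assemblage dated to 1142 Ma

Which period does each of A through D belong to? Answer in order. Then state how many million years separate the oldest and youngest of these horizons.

A — Cretaceous; B — Paleogene; C — Rhyacian; D — Stenian; span 2058 million years

Match each age against the start–end ranges in the excerpt: A = 130 Ma → Cretaceous (145–66); B = 50 Ma → Paleogene (66–23.03); C = 2108 Ma → Rhyacian (2300–2050); D = 1142 Ma → Stenian (1200–1000).
The largest age is 2108 Ma and the smallest is 50 Ma; their difference is 2058 Myr.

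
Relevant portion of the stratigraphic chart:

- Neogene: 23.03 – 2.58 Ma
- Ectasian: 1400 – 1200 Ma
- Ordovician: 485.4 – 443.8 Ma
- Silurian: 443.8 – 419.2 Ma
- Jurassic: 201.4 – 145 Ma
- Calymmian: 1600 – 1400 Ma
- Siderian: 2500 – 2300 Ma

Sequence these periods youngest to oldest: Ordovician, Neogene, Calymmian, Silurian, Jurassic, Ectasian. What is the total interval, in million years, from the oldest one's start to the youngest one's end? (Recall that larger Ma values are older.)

Start ages (Ma): Calymmian 1600, Ectasian 1400, Ordovician 485.4, Silurian 443.8, Jurassic 201.4, Neogene 23.03.
Ordered youngest to oldest: Neogene, Jurassic, Silurian, Ordovician, Ectasian, Calymmian.
Span = 1600 − 2.58 = 1597.42 Myr.

Neogene → Jurassic → Silurian → Ordovician → Ectasian → Calymmian; total span 1597.42 Myr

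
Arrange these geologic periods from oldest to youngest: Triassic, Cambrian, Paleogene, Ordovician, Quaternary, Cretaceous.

Group by era (each group listed oldest first) — Paleozoic: Cambrian, Ordovician; Mesozoic: Triassic, Cretaceous; Cenozoic: Paleogene, Quaternary. The eras run Paleozoic → Mesozoic → Cenozoic. Concatenating the groups in that era order gives oldest to youngest directly.

Cambrian, Ordovician, Triassic, Cretaceous, Paleogene, Quaternary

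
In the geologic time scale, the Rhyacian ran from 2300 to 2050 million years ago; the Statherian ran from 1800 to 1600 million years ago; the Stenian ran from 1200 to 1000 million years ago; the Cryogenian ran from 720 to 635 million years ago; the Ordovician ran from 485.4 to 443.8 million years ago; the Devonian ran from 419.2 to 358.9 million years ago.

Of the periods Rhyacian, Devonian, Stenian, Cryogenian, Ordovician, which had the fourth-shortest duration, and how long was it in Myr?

Durations: Rhyacian 250; Devonian 60.3; Stenian 200; Cryogenian 85; Ordovician 41.6 Myr.
Sorted shortest-first: Ordovician (41.6), Devonian (60.3), Cryogenian (85), Stenian (200), Rhyacian (250).
The fourth shortest is Stenian at 200 Myr.

Stenian, 200 million years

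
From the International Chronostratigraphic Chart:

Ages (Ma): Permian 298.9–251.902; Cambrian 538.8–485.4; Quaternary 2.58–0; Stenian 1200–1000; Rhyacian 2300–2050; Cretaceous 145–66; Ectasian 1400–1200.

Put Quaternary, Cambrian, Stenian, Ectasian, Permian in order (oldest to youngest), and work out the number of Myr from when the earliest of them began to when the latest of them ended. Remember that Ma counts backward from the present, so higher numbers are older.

Ectasian → Stenian → Cambrian → Permian → Quaternary; total span 1400 Myr

From the excerpt: Quaternary 2.58–0; Cambrian 538.8–485.4; Stenian 1200–1000; Ectasian 1400–1200; Permian 298.9–251.902 (Ma).
Larger Ma is earlier, so the oldest is Ectasian and the youngest is Quaternary; oldest to youngest: Ectasian, Stenian, Cambrian, Permian, Quaternary.
Oldest start 1400 minus youngest end 0 gives 1400 Myr overall.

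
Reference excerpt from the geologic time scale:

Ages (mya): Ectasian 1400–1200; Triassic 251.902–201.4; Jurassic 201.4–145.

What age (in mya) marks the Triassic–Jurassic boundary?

201.4 mya

The Triassic ends and the Jurassic begins at 201.4 mya.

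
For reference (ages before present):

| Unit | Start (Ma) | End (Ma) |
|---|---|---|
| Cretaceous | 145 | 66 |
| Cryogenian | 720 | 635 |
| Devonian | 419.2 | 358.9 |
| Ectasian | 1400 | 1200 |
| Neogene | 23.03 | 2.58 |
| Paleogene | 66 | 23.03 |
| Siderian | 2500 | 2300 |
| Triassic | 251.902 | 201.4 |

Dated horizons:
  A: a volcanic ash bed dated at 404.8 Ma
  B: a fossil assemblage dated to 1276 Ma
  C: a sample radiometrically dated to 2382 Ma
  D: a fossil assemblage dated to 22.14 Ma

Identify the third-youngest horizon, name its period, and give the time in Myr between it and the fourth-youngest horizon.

B, in the Ectasian; 1106 million years to C

Smaller Ma means younger, so youngest first: D 22.14 < A 404.8 < B 1276 < C 2382.
Counting 3 along gives B (1276 Ma); the excerpt puts that inside the Ectasian, 1400–1200 Ma.
Next in line is C (2382 Ma), and 2382 − 1276 = 1106 Myr.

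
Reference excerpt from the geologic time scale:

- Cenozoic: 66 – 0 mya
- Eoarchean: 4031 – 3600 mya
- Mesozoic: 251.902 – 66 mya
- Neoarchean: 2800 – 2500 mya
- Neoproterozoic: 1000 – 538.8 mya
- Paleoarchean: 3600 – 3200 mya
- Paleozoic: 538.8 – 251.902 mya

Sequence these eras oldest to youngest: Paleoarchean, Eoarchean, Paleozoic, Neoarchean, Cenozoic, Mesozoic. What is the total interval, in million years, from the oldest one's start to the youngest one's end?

Eoarchean, Paleoarchean, Neoarchean, Paleozoic, Mesozoic, Cenozoic; total span 4031 Myr

Start ages (Ma): Eoarchean 4031, Paleoarchean 3600, Neoarchean 2800, Paleozoic 538.8, Mesozoic 251.902, Cenozoic 66.
Ordered oldest to youngest: Eoarchean, Paleoarchean, Neoarchean, Paleozoic, Mesozoic, Cenozoic.
Span = 4031 − 0 = 4031 Myr.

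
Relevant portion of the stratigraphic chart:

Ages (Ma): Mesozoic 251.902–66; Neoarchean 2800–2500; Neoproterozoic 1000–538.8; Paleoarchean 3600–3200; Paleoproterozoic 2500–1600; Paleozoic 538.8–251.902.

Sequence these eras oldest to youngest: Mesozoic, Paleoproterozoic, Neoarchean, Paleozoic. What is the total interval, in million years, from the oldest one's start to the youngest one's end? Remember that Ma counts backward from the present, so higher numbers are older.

Neoarchean, Paleoproterozoic, Paleozoic, Mesozoic; total span 2734 Myr

Start ages (Ma): Neoarchean 2800, Paleoproterozoic 2500, Paleozoic 538.8, Mesozoic 251.902.
Ordered oldest to youngest: Neoarchean, Paleoproterozoic, Paleozoic, Mesozoic.
Span = 2800 − 66 = 2734 Myr.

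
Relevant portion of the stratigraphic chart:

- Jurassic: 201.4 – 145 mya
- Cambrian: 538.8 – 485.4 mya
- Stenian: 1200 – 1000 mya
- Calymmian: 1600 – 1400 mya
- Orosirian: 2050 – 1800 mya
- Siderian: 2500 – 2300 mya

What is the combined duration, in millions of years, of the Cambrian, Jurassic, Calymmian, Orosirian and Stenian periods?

Each duration: Cambrian = 53.4; Jurassic = 56.4; Calymmian = 200; Orosirian = 250; Stenian = 200.
Sum: 53.4 + 56.4 + 200 + 250 + 200 = 759.8 Myr.

759.8 million years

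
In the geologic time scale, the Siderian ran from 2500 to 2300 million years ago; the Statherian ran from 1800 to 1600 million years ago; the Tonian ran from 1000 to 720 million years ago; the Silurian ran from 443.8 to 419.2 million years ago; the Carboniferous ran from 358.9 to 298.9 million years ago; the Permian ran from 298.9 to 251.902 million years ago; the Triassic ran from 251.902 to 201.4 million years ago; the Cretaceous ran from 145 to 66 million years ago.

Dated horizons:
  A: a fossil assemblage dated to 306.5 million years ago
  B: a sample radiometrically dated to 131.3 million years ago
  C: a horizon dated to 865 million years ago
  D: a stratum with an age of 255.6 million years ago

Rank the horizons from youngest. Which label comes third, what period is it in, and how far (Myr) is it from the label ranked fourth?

Sorted youngest-first by Ma: B (131.3), D (255.6), A (306.5), C (865).
The third youngest is A at 306.5 Ma, which lies in 358.9–298.9 Ma: the Carboniferous.
The fourth youngest is C at 865 Ma; separation = |306.5 − 865| = 558.5 Myr.

A, in the Carboniferous; 558.5 million years to C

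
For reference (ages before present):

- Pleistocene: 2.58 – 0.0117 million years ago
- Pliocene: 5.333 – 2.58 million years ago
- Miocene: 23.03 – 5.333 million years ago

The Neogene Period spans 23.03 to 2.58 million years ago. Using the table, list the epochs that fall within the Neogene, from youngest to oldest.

Epochs with both bounds inside 23.03–2.58 Ma: Pliocene (5.333–2.58), Miocene (23.03–5.333).

Pliocene, Miocene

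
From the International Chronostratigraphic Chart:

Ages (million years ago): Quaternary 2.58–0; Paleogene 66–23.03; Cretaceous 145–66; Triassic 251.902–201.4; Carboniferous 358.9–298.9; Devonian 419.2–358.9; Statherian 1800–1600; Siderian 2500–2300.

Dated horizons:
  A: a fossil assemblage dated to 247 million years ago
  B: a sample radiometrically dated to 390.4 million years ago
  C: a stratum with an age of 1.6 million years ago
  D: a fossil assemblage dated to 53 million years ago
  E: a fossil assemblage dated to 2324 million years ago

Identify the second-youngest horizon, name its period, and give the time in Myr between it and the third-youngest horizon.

Sorted youngest-first by Ma: C (1.6), D (53), A (247), B (390.4), E (2324).
The second youngest is D at 53 Ma, which lies in 66–23.03 Ma: the Paleogene.
The third youngest is A at 247 Ma; separation = |53 − 247| = 194 Myr.

D, in the Paleogene; 194 million years to A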